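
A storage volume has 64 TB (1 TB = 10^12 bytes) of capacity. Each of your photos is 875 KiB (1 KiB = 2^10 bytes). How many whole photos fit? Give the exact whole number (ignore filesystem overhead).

Capacity: 64 TB = 64,000,000,000,000 bytes
Per item: 875 KiB = 896,000 bytes
⌊64,000,000,000,000 / 896,000⌋ = 71,428,571

71,428,571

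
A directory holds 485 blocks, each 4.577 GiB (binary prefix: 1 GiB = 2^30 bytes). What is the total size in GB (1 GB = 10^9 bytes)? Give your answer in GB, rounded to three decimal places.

2,383.540 GB

Total = 485 × 4.577 GiB = 2219.845 GiB
= 2219.845 × 1,073,741,824 bytes = 2,383,540,419,297.28 bytes
1 GB = 1,000,000,000 bytes
2,383,540,419,297.28 / 1,000,000,000 = 2,383.540 GB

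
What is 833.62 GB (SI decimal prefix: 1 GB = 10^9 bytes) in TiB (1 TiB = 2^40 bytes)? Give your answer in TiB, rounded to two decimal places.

0.76 TiB

833.62 GB = 833.62 × 10^9 bytes = 833,620,000,000 bytes
1 TiB = 2^40 bytes = 1,099,511,627,776 bytes
833,620,000,000 / 1,099,511,627,776 = 0.76 TiB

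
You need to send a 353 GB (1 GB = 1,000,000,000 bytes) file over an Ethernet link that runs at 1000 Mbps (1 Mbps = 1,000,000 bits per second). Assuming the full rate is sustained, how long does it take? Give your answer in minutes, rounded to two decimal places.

353 GB = 353,000,000,000 bytes = 2,824,000,000,000 bits
1000 Mbps = 1,000,000,000 bits/s
time = 2,824,000,000,000 / 1,000,000,000 = 2,824.000 s
2,824.000 s / 60 = 47.07 minutes

47.07 minutes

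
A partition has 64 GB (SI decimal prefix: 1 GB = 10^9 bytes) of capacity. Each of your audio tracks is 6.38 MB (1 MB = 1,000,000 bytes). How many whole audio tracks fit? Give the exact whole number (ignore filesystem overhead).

Capacity: 64 GB = 64,000,000,000 bytes
Per item: 6.38 MB = 6,380,000 bytes
⌊64,000,000,000 / 6,380,000⌋ = 10,031

10,031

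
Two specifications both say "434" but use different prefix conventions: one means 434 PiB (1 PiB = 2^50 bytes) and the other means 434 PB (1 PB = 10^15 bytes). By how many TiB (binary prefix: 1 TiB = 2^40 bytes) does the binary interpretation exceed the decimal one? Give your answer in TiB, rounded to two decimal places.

434 PiB = 434 × 1,125,899,906,842,624 = 488,640,559,569,698,816 bytes
434 PB = 434 × 1,000,000,000,000,000 = 434,000,000,000,000,000 bytes
difference = 54,640,559,569,698,816 bytes
54,640,559,569,698,816 / 1,099,511,627,776 = 49,695.30 TiB

49,695.30 TiB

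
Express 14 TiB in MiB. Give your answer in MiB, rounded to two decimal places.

14 TiB = 14 × 2^40 bytes = 15,393,162,788,864 bytes
1 MiB = 1,048,576 bytes
15,393,162,788,864 / 1,048,576 = 14,680,064.00 MiB

14,680,064.00 MiB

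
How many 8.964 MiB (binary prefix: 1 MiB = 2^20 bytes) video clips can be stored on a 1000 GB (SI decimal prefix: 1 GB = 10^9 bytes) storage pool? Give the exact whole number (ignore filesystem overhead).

Capacity: 1000 GB = 1,000,000,000,000 bytes
Per item: 8.964 MiB = 9,399,435.264 bytes
⌊1,000,000,000,000 / 9,399,435.264⌋ = 106,389

106,389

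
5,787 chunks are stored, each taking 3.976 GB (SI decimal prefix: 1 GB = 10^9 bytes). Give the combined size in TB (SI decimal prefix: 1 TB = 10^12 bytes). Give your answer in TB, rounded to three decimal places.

Total = 5,787 × 3.976 GB = 23009.112 GB
= 23009.112 × 1,000,000,000 bytes = 23,009,112,000,000 bytes
1 TB = 1,000,000,000,000 bytes
23,009,112,000,000 / 1,000,000,000,000 = 23.009 TB

23.009 TB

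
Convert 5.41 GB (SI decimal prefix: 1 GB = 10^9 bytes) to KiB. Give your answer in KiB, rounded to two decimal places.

5.41 GB × 1,000,000,000 bytes/GB = 5,410,000,000 bytes
1 KiB = 1,024 bytes
5,410,000,000 / 1,024 = 5,283,203.13 KiB

5,283,203.13 KiB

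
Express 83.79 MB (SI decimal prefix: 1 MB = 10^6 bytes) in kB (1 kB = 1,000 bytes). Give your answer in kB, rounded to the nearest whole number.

83.79 MB = 83.79 × 10^6 bytes = 83,790,000 bytes
1 kB = 1,000 bytes
83,790,000 / 1,000 = 83,790 kB

83,790 kB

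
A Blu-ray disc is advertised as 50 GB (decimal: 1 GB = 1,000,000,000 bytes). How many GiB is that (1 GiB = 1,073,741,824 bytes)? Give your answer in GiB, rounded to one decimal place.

46.6 GiB

50 GB = 50 × 10^9 bytes = 50,000,000,000 bytes
1 GiB = 1,073,741,824 bytes
50,000,000,000 / 1,073,741,824 = 46.6 GiB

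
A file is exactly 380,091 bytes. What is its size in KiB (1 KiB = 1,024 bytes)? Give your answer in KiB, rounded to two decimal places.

371.18 KiB

380,091 bytes given.
1 KiB = 1,024 bytes
380,091 / 1,024 = 371.18 KiB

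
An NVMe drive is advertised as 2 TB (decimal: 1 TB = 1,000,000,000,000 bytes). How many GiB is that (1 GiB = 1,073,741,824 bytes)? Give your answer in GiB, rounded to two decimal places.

2 TB × 1,000,000,000,000 bytes/TB = 2,000,000,000,000 bytes
1 GiB = 1,073,741,824 bytes
2,000,000,000,000 / 1,073,741,824 = 1,862.65 GiB

1,862.65 GiB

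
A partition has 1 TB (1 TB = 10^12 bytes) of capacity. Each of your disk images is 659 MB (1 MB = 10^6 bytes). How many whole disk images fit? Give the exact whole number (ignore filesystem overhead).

Capacity: 1 TB = 1,000,000,000,000 bytes
Per item: 659 MB = 659,000,000 bytes
⌊1,000,000,000,000 / 659,000,000⌋ = 1,517

1,517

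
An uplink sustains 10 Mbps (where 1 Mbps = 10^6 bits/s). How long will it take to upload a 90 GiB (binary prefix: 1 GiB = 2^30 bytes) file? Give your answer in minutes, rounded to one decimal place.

1,288.5 minutes

90 GiB = 96,636,764,160 bytes = 773,094,113,280 bits
10 Mbps = 10,000,000 bits/s
time = 773,094,113,280 / 10,000,000 = 77,309.41 s
77,309.41 s / 60 = 1,288.5 minutes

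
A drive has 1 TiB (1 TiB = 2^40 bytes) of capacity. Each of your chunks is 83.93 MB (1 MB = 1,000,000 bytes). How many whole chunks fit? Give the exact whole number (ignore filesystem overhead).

13,100

Capacity: 1 TiB = 1,099,511,627,776 bytes
Per item: 83.93 MB = 83,930,000 bytes
⌊1,099,511,627,776 / 83,930,000⌋ = 13,100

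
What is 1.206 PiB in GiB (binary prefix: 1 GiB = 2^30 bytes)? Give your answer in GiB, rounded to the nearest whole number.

1,264,583 GiB

1.206 PiB × 1,125,899,906,842,624 bytes/PiB = 1,357,835,287,652,204.544 bytes
1 GiB = 1,073,741,824 bytes
1,357,835,287,652,204.544 / 1,073,741,824 = 1,264,583 GiB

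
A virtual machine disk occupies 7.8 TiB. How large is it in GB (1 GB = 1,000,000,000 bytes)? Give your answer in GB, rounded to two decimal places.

8,576.19 GB

7.8 TiB = 7.8 × 2^40 bytes = 8,576,190,696,652.8 bytes
1 GB = 10^9 bytes = 1,000,000,000 bytes
8,576,190,696,652.8 / 1,000,000,000 = 8,576.19 GB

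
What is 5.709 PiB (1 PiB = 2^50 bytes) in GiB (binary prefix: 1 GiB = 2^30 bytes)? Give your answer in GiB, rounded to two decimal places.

5,986,320.38 GiB

5.709 PiB × 1,125,899,906,842,624 bytes/PiB = 6,427,762,568,164,540.416 bytes
1 GiB = 1,073,741,824 bytes
6,427,762,568,164,540.416 / 1,073,741,824 = 5,986,320.38 GiB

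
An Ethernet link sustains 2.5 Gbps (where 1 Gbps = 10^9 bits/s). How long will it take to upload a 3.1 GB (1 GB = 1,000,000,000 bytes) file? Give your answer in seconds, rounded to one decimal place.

3.1 GB = 3,100,000,000 bytes = 24,800,000,000 bits
2.5 Gbps = 2,500,000,000 bits/s
time = 24,800,000,000 / 2,500,000,000 = 9.9 s

9.9 seconds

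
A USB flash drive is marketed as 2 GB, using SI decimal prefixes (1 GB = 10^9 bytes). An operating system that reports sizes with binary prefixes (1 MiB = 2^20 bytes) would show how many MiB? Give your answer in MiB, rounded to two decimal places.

1,907.35 MiB

2 GB × 1,000,000,000 bytes/GB = 2,000,000,000 bytes
1 MiB = 2^20 bytes = 1,048,576 bytes
2,000,000,000 / 1,048,576 = 1,907.35 MiB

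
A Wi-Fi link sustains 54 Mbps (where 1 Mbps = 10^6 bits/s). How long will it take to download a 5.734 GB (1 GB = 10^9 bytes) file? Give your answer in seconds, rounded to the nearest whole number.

5.734 GB = 5,734,000,000 bytes = 45,872,000,000 bits
54 Mbps = 54,000,000 bits/s
time = 45,872,000,000 / 54,000,000 = 849 s

849 seconds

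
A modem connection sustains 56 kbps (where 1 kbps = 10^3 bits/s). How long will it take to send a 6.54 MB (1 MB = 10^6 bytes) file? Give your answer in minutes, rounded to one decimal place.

6.54 MB = 6,540,000 bytes = 52,320,000 bits
56 kbps = 56,000 bits/s
time = 52,320,000 / 56,000 = 934.29 s
934.29 s / 60 = 15.6 minutes

15.6 minutes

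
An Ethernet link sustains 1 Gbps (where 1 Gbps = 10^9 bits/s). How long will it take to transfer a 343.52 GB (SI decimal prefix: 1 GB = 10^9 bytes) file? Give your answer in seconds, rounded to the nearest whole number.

343.52 GB = 343,520,000,000 bytes = 2,748,160,000,000 bits
1 Gbps = 1,000,000,000 bits/s
time = 2,748,160,000,000 / 1,000,000,000 = 2,748 s

2,748 seconds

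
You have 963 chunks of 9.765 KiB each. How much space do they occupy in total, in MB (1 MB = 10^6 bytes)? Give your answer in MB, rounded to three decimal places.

Total = 963 × 9.765 KiB = 9403.695 KiB
= 9403.695 × 1,024 bytes = 9,629,383.68 bytes
1 MB = 1,000,000 bytes
9,629,383.68 / 1,000,000 = 9.629 MB

9.629 MB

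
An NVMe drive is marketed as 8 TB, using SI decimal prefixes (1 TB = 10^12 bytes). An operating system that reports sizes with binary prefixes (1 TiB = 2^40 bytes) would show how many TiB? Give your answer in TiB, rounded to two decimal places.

7.28 TiB

8 TB = 8 × 10^12 bytes = 8,000,000,000,000 bytes
1 TiB = 1,099,511,627,776 bytes
8,000,000,000,000 / 1,099,511,627,776 = 7.28 TiB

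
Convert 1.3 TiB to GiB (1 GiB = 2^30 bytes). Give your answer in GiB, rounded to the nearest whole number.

1.3 TiB × 1,099,511,627,776 bytes/TiB = 1,429,365,116,108.8 bytes
1 GiB = 2^30 bytes = 1,073,741,824 bytes
1,429,365,116,108.8 / 1,073,741,824 = 1,331 GiB

1,331 GiB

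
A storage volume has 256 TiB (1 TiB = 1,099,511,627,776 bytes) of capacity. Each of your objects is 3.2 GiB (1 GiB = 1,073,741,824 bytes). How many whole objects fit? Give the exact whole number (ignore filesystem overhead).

81,920

Capacity: 256 TiB = 281,474,976,710,656 bytes
Per item: 3.2 GiB = 3,435,973,836.8 bytes
⌊281,474,976,710,656 / 3,435,973,836.8⌋ = 81,920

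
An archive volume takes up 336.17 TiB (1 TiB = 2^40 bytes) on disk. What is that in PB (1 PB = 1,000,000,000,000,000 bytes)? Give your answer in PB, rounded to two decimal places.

0.37 PB

336.17 TiB = 336.17 × 2^40 bytes = 369,622,823,909,457.92 bytes
1 PB = 10^15 bytes = 1,000,000,000,000,000 bytes
369,622,823,909,457.92 / 1,000,000,000,000,000 = 0.37 PB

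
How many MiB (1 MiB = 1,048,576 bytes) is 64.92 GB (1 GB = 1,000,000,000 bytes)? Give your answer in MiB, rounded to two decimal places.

61,912.54 MiB

64.92 GB = 64.92 × 10^9 bytes = 64,920,000,000 bytes
1 MiB = 2^20 bytes = 1,048,576 bytes
64,920,000,000 / 1,048,576 = 61,912.54 MiB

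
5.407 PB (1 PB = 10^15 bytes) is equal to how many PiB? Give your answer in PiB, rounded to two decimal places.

4.80 PiB

5.407 PB = 5.407 × 10^15 bytes = 5,407,000,000,000,000 bytes
1 PiB = 2^50 bytes = 1,125,899,906,842,624 bytes
5,407,000,000,000,000 / 1,125,899,906,842,624 = 4.80 PiB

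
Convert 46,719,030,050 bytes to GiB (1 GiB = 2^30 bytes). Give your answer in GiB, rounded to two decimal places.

46,719,030,050 bytes given.
1 GiB = 2^30 bytes = 1,073,741,824 bytes
46,719,030,050 / 1,073,741,824 = 43.51 GiB

43.51 GiB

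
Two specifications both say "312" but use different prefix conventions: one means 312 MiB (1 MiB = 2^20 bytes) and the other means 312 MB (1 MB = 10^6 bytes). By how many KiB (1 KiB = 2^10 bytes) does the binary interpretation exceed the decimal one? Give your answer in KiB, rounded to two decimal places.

14,800.50 KiB

312 MiB = 312 × 1,048,576 = 327,155,712 bytes
312 MB = 312 × 1,000,000 = 312,000,000 bytes
difference = 15,155,712 bytes
15,155,712 / 1,024 = 14,800.50 KiB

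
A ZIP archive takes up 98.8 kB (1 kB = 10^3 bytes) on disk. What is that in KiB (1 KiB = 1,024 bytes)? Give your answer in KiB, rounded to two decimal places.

98.8 kB × 1,000 bytes/kB = 98,800 bytes
1 KiB = 2^10 bytes = 1,024 bytes
98,800 / 1,024 = 96.48 KiB

96.48 KiB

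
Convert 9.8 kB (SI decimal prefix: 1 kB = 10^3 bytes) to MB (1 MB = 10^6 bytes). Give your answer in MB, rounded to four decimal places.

9.8 kB = 9.8 × 10^3 bytes = 9,800 bytes
1 MB = 10^6 bytes = 1,000,000 bytes
9,800 / 1,000,000 = 0.0098 MB

0.0098 MB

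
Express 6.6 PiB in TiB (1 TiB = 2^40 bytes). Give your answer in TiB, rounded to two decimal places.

6.6 PiB = 6.6 × 2^50 bytes = 7,430,939,385,161,318.4 bytes
1 TiB = 2^40 bytes = 1,099,511,627,776 bytes
7,430,939,385,161,318.4 / 1,099,511,627,776 = 6,758.40 TiB

6,758.40 TiB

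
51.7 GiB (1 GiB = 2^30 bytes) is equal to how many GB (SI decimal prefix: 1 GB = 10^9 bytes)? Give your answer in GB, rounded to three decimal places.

55.512 GB

51.7 GiB = 51.7 × 2^30 bytes = 55,512,452,300.8 bytes
1 GB = 10^9 bytes = 1,000,000,000 bytes
55,512,452,300.8 / 1,000,000,000 = 55.512 GB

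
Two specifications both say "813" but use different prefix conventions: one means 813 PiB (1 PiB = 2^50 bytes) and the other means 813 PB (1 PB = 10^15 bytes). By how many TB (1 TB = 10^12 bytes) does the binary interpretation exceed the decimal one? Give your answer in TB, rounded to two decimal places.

813 PiB = 813 × 1,125,899,906,842,624 = 915,356,624,263,053,312 bytes
813 PB = 813 × 1,000,000,000,000,000 = 813,000,000,000,000,000 bytes
difference = 102,356,624,263,053,312 bytes
102,356,624,263,053,312 / 1,000,000,000,000 = 102,356.62 TB

102,356.62 TB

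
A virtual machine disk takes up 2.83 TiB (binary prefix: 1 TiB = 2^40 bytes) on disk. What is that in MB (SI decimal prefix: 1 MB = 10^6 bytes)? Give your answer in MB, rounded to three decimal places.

2.83 TiB = 2.83 × 2^40 bytes = 3,111,617,906,606.08 bytes
1 MB = 10^6 bytes = 1,000,000 bytes
3,111,617,906,606.08 / 1,000,000 = 3,111,617.907 MB

3,111,617.907 MB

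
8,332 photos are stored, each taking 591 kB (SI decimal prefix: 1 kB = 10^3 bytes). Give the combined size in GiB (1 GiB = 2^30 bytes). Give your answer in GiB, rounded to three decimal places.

Total = 8,332 × 591 kB = 4,924,212 kB
= 4,924,212 × 1,000 bytes = 4,924,212,000 bytes
1 GiB = 1,073,741,824 bytes
4,924,212,000 / 1,073,741,824 = 4.586 GiB

4.586 GiB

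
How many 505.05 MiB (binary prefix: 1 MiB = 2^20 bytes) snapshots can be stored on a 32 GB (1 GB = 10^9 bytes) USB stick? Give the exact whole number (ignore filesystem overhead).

60

Capacity: 32 GB = 32,000,000,000 bytes
Per item: 505.05 MiB = 529,583,308.8 bytes
⌊32,000,000,000 / 529,583,308.8⌋ = 60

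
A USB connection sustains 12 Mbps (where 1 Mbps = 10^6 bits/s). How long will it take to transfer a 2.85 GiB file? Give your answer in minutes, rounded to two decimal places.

2.85 GiB = 3,060,164,198.4 bytes = 24,481,313,587.2 bits
12 Mbps = 12,000,000 bits/s
time = 24,481,313,587.2 / 12,000,000 = 2,040.109 s
2,040.109 s / 60 = 34.00 minutes

34.00 minutes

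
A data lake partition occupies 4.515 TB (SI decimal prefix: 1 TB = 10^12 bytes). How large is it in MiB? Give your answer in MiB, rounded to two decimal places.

4,305,839.54 MiB

4.515 TB = 4.515 × 10^12 bytes = 4,515,000,000,000 bytes
1 MiB = 2^20 bytes = 1,048,576 bytes
4,515,000,000,000 / 1,048,576 = 4,305,839.54 MiB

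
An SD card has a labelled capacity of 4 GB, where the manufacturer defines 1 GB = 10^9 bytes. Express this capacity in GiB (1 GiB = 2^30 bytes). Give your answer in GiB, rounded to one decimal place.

3.7 GiB

4 GB = 4 × 10^9 bytes = 4,000,000,000 bytes
1 GiB = 1,073,741,824 bytes
4,000,000,000 / 1,073,741,824 = 3.7 GiB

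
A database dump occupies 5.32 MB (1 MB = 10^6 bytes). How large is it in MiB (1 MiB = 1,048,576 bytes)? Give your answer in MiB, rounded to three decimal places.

5.074 MiB

5.32 MB = 5.32 × 10^6 bytes = 5,320,000 bytes
1 MiB = 1,048,576 bytes
5,320,000 / 1,048,576 = 5.074 MiB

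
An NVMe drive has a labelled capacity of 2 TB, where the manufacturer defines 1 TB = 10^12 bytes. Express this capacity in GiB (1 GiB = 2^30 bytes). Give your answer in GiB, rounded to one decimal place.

1,862.6 GiB

2 TB × 1,000,000,000,000 bytes/TB = 2,000,000,000,000 bytes
1 GiB = 1,073,741,824 bytes
2,000,000,000,000 / 1,073,741,824 = 1,862.6 GiB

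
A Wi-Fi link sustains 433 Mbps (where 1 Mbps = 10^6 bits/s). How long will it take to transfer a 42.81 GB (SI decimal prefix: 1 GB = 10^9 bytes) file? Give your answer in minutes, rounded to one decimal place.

42.81 GB = 42,810,000,000 bytes = 342,480,000,000 bits
433 Mbps = 433,000,000 bits/s
time = 342,480,000,000 / 433,000,000 = 790.95 s
790.95 s / 60 = 13.2 minutes

13.2 minutes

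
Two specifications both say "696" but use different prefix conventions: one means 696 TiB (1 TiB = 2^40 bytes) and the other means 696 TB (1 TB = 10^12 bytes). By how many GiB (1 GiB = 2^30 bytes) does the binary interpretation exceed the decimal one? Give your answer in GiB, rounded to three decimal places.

696 TiB = 696 × 1,099,511,627,776 = 765,260,092,932,096 bytes
696 TB = 696 × 1,000,000,000,000 = 696,000,000,000,000 bytes
difference = 69,260,092,932,096 bytes
69,260,092,932,096 / 1,073,741,824 = 64,503.488 GiB

64,503.488 GiB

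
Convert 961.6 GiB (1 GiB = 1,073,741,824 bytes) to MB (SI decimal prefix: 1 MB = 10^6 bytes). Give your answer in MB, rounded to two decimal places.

1,032,510.14 MB

961.6 GiB = 961.6 × 2^30 bytes = 1,032,510,137,958.4 bytes
1 MB = 10^6 bytes = 1,000,000 bytes
1,032,510,137,958.4 / 1,000,000 = 1,032,510.14 MB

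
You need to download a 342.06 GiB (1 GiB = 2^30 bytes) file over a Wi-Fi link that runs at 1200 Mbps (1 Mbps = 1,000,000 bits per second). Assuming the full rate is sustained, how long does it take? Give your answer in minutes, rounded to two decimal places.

40.81 minutes

342.06 GiB = 367,284,128,317.44 bytes = 2,938,273,026,539.52 bits
1200 Mbps = 1,200,000,000 bits/s
time = 2,938,273,026,539.52 / 1,200,000,000 = 2,448.561 s
2,448.561 s / 60 = 40.81 minutes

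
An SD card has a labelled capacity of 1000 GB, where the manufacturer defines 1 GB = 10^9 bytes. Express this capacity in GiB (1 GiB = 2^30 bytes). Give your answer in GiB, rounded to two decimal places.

1000 GB = 1000 × 10^9 bytes = 1,000,000,000,000 bytes
1 GiB = 2^30 bytes = 1,073,741,824 bytes
1,000,000,000,000 / 1,073,741,824 = 931.32 GiB

931.32 GiB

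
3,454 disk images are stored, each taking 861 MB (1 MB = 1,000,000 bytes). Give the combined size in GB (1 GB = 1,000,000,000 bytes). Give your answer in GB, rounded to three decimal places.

2,973.894 GB

Total = 3,454 × 861 MB = 2,973,894 MB
= 2,973,894 × 1,000,000 bytes = 2,973,894,000,000 bytes
1 GB = 1,000,000,000 bytes
2,973,894,000,000 / 1,000,000,000 = 2,973.894 GB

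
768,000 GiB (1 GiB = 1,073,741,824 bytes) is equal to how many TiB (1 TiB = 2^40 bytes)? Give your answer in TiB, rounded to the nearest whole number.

768,000 GiB = 768,000 × 2^30 bytes = 824,633,720,832,000 bytes
1 TiB = 1,099,511,627,776 bytes
824,633,720,832,000 / 1,099,511,627,776 = 750 TiB

750 TiB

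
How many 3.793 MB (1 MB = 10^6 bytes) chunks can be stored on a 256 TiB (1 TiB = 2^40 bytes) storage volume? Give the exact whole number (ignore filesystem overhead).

74,209,063

Capacity: 256 TiB = 281,474,976,710,656 bytes
Per item: 3.793 MB = 3,793,000 bytes
⌊281,474,976,710,656 / 3,793,000⌋ = 74,209,063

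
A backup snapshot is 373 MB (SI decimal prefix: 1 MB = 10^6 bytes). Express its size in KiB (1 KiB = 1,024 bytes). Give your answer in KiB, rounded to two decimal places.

364,257.81 KiB

373 MB × 1,000,000 bytes/MB = 373,000,000 bytes
1 KiB = 2^10 bytes = 1,024 bytes
373,000,000 / 1,024 = 364,257.81 KiB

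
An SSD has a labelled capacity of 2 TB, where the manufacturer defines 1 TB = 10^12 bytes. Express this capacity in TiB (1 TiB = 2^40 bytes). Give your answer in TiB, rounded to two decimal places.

1.82 TiB

2 TB = 2 × 10^12 bytes = 2,000,000,000,000 bytes
1 TiB = 1,099,511,627,776 bytes
2,000,000,000,000 / 1,099,511,627,776 = 1.82 TiB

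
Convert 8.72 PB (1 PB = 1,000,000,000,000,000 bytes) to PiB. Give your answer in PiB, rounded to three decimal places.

7.745 PiB

8.72 PB × 1,000,000,000,000,000 bytes/PB = 8,720,000,000,000,000 bytes
1 PiB = 2^50 bytes = 1,125,899,906,842,624 bytes
8,720,000,000,000,000 / 1,125,899,906,842,624 = 7.745 PiB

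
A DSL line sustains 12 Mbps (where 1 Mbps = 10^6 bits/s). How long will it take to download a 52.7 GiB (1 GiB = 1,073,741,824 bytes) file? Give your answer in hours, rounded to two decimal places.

52.7 GiB = 56,586,194,124.8 bytes = 452,689,552,998.4 bits
12 Mbps = 12,000,000 bits/s
time = 452,689,552,998.4 / 12,000,000 = 37,724.1294 s
37,724.1294 s / 3600 = 10.48 hours

10.48 hours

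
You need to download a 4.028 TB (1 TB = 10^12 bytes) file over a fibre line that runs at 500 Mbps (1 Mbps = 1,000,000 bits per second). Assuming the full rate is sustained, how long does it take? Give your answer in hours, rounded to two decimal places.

17.90 hours

4.028 TB = 4,028,000,000,000 bytes = 32,224,000,000,000 bits
500 Mbps = 500,000,000 bits/s
time = 32,224,000,000,000 / 500,000,000 = 64,448.0000 s
64,448.0000 s / 3600 = 17.90 hours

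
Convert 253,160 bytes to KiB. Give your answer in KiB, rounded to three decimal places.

247.227 KiB

253,160 bytes given.
1 KiB = 1,024 bytes
253,160 / 1,024 = 247.227 KiB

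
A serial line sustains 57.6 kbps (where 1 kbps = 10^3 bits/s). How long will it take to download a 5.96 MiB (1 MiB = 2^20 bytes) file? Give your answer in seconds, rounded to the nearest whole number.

5.96 MiB = 6,249,512.96 bytes = 49,996,103.68 bits
57.6 kbps = 57,600 bits/s
time = 49,996,103.68 / 57,600 = 868 s

868 seconds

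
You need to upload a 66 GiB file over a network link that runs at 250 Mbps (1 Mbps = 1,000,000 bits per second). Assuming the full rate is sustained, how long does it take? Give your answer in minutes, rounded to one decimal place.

37.8 minutes

66 GiB = 70,866,960,384 bytes = 566,935,683,072 bits
250 Mbps = 250,000,000 bits/s
time = 566,935,683,072 / 250,000,000 = 2,267.74 s
2,267.74 s / 60 = 37.8 minutes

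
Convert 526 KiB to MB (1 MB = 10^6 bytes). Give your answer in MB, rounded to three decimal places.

0.539 MB

526 KiB = 526 × 2^10 bytes = 538,624 bytes
1 MB = 1,000,000 bytes
538,624 / 1,000,000 = 0.539 MB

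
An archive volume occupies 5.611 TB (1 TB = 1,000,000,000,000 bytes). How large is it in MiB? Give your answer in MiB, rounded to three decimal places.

5.611 TB = 5.611 × 10^12 bytes = 5,611,000,000,000 bytes
1 MiB = 2^20 bytes = 1,048,576 bytes
5,611,000,000,000 / 1,048,576 = 5,351,066.589 MiB

5,351,066.589 MiB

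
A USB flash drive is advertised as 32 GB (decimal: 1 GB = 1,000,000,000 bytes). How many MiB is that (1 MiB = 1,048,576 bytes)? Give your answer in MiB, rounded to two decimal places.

30,517.58 MiB

32 GB = 32 × 10^9 bytes = 32,000,000,000 bytes
1 MiB = 2^20 bytes = 1,048,576 bytes
32,000,000,000 / 1,048,576 = 30,517.58 MiB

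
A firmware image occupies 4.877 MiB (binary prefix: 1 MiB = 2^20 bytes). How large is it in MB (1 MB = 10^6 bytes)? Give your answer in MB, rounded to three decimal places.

5.114 MB

4.877 MiB = 4.877 × 2^20 bytes = 5,113,905.152 bytes
1 MB = 10^6 bytes = 1,000,000 bytes
5,113,905.152 / 1,000,000 = 5.114 MB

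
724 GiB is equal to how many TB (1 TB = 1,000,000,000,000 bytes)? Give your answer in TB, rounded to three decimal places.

0.777 TB

724 GiB = 724 × 2^30 bytes = 777,389,080,576 bytes
1 TB = 10^12 bytes = 1,000,000,000,000 bytes
777,389,080,576 / 1,000,000,000,000 = 0.777 TB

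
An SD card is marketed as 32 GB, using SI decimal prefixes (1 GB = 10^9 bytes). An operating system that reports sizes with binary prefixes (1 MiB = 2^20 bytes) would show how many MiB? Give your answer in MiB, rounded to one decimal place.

30,517.6 MiB

32 GB = 32 × 10^9 bytes = 32,000,000,000 bytes
1 MiB = 2^20 bytes = 1,048,576 bytes
32,000,000,000 / 1,048,576 = 30,517.6 MiB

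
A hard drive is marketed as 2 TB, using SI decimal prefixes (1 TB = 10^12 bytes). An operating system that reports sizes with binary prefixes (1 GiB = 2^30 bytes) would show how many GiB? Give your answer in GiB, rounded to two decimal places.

2 TB × 1,000,000,000,000 bytes/TB = 2,000,000,000,000 bytes
1 GiB = 2^30 bytes = 1,073,741,824 bytes
2,000,000,000,000 / 1,073,741,824 = 1,862.65 GiB

1,862.65 GiB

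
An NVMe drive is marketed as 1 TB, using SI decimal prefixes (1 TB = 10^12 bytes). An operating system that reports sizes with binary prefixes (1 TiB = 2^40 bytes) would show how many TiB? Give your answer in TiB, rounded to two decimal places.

0.91 TiB

1 TB × 1,000,000,000,000 bytes/TB = 1,000,000,000,000 bytes
1 TiB = 1,099,511,627,776 bytes
1,000,000,000,000 / 1,099,511,627,776 = 0.91 TiB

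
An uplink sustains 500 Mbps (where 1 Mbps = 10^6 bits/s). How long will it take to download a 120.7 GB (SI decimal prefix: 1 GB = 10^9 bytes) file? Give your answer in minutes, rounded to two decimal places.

120.7 GB = 120,700,000,000 bytes = 965,600,000,000 bits
500 Mbps = 500,000,000 bits/s
time = 965,600,000,000 / 500,000,000 = 1,931.200 s
1,931.200 s / 60 = 32.19 minutes

32.19 minutes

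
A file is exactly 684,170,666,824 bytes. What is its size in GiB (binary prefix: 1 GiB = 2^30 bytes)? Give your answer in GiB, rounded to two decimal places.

637.18 GiB

684,170,666,824 bytes given.
1 GiB = 1,073,741,824 bytes
684,170,666,824 / 1,073,741,824 = 637.18 GiB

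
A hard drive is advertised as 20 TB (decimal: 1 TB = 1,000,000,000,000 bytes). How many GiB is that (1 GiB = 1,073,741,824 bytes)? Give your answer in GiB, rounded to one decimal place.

18,626.5 GiB

20 TB = 20 × 10^12 bytes = 20,000,000,000,000 bytes
1 GiB = 2^30 bytes = 1,073,741,824 bytes
20,000,000,000,000 / 1,073,741,824 = 18,626.5 GiB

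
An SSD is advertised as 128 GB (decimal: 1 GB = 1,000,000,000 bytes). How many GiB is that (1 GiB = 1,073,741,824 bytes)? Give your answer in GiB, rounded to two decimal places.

128 GB = 128 × 10^9 bytes = 128,000,000,000 bytes
1 GiB = 1,073,741,824 bytes
128,000,000,000 / 1,073,741,824 = 119.21 GiB

119.21 GiB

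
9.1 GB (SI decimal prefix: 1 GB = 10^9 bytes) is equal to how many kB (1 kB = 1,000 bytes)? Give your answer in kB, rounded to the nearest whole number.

9,100,000 kB

9.1 GB × 1,000,000,000 bytes/GB = 9,100,000,000 bytes
1 kB = 10^3 bytes = 1,000 bytes
9,100,000,000 / 1,000 = 9,100,000 kB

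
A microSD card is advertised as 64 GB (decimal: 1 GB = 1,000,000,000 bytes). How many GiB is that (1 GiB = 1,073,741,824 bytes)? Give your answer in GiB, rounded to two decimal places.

64 GB × 1,000,000,000 bytes/GB = 64,000,000,000 bytes
1 GiB = 2^30 bytes = 1,073,741,824 bytes
64,000,000,000 / 1,073,741,824 = 59.60 GiB

59.60 GiB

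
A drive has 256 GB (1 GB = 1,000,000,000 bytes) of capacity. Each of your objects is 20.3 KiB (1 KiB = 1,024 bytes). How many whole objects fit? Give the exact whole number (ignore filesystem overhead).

12,315,270

Capacity: 256 GB = 256,000,000,000 bytes
Per item: 20.3 KiB = 20,787.2 bytes
⌊256,000,000,000 / 20,787.2⌋ = 12,315,270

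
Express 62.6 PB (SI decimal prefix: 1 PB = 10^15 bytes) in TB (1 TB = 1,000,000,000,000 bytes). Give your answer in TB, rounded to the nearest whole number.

62.6 PB × 1,000,000,000,000,000 bytes/PB = 62,600,000,000,000,000 bytes
1 TB = 10^12 bytes = 1,000,000,000,000 bytes
62,600,000,000,000,000 / 1,000,000,000,000 = 62,600 TB

62,600 TB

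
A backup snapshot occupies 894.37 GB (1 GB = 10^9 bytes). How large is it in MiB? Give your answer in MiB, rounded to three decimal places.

852,937.698 MiB

894.37 GB = 894.37 × 10^9 bytes = 894,370,000,000 bytes
1 MiB = 1,048,576 bytes
894,370,000,000 / 1,048,576 = 852,937.698 MiB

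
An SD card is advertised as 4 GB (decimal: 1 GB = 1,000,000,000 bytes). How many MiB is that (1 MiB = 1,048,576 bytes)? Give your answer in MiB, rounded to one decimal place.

3,814.7 MiB

4 GB × 1,000,000,000 bytes/GB = 4,000,000,000 bytes
1 MiB = 1,048,576 bytes
4,000,000,000 / 1,048,576 = 3,814.7 MiB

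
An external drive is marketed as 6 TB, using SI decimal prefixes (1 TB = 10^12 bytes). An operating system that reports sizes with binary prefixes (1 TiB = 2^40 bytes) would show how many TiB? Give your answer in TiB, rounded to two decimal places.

6 TB = 6 × 10^12 bytes = 6,000,000,000,000 bytes
1 TiB = 2^40 bytes = 1,099,511,627,776 bytes
6,000,000,000,000 / 1,099,511,627,776 = 5.46 TiB

5.46 TiB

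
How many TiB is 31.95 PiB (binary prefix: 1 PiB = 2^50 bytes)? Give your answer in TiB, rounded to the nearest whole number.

31.95 PiB = 31.95 × 2^50 bytes = 35,972,502,023,621,836.8 bytes
1 TiB = 1,099,511,627,776 bytes
35,972,502,023,621,836.8 / 1,099,511,627,776 = 32,717 TiB

32,717 TiB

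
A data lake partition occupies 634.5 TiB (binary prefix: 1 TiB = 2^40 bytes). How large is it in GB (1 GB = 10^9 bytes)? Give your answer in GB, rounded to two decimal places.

634.5 TiB = 634.5 × 2^40 bytes = 697,640,127,823,872 bytes
1 GB = 1,000,000,000 bytes
697,640,127,823,872 / 1,000,000,000 = 697,640.13 GB

697,640.13 GB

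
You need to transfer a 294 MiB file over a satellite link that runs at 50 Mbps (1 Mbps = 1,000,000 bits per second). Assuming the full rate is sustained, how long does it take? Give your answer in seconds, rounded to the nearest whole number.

294 MiB = 308,281,344 bytes = 2,466,250,752 bits
50 Mbps = 50,000,000 bits/s
time = 2,466,250,752 / 50,000,000 = 49 s

49 seconds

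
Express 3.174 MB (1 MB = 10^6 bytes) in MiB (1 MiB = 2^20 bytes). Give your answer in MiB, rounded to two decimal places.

3.03 MiB

3.174 MB = 3.174 × 10^6 bytes = 3,174,000 bytes
1 MiB = 1,048,576 bytes
3,174,000 / 1,048,576 = 3.03 MiB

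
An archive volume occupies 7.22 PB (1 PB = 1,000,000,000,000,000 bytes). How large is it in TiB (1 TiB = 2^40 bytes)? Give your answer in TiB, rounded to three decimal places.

6,566.552 TiB

7.22 PB × 1,000,000,000,000,000 bytes/PB = 7,220,000,000,000,000 bytes
1 TiB = 1,099,511,627,776 bytes
7,220,000,000,000,000 / 1,099,511,627,776 = 6,566.552 TiB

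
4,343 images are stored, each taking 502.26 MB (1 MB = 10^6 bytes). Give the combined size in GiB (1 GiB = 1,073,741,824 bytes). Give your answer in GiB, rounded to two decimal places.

Total = 4,343 × 502.26 MB = 2181315.18 MB
= 2181315.18 × 1,000,000 bytes = 2,181,315,180,000 bytes
1 GiB = 1,073,741,824 bytes
2,181,315,180,000 / 1,073,741,824 = 2,031.51 GiB

2,031.51 GiB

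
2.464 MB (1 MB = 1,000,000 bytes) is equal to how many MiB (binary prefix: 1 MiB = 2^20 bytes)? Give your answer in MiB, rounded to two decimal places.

2.464 MB = 2.464 × 10^6 bytes = 2,464,000 bytes
1 MiB = 1,048,576 bytes
2,464,000 / 1,048,576 = 2.35 MiB

2.35 MiB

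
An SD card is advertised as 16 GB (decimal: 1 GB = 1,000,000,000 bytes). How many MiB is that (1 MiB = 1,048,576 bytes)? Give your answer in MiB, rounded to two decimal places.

15,258.79 MiB

16 GB = 16 × 10^9 bytes = 16,000,000,000 bytes
1 MiB = 1,048,576 bytes
16,000,000,000 / 1,048,576 = 15,258.79 MiB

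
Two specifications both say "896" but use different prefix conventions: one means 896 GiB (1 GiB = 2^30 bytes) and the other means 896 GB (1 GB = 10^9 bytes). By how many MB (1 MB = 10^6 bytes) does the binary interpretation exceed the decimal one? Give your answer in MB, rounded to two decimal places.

66,072.67 MB

896 GiB = 896 × 1,073,741,824 = 962,072,674,304 bytes
896 GB = 896 × 1,000,000,000 = 896,000,000,000 bytes
difference = 66,072,674,304 bytes
66,072,674,304 / 1,000,000 = 66,072.67 MB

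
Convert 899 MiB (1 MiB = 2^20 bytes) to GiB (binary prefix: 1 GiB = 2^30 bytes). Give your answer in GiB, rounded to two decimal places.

899 MiB = 899 × 2^20 bytes = 942,669,824 bytes
1 GiB = 1,073,741,824 bytes
942,669,824 / 1,073,741,824 = 0.88 GiB

0.88 GiB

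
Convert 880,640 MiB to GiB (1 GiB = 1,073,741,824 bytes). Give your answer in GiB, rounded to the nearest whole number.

880,640 MiB × 1,048,576 bytes/MiB = 923,417,968,640 bytes
1 GiB = 2^30 bytes = 1,073,741,824 bytes
923,417,968,640 / 1,073,741,824 = 860 GiB

860 GiB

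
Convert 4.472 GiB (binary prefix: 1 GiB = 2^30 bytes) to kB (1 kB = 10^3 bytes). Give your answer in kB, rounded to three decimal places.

4,801,773.437 kB

4.472 GiB = 4.472 × 2^30 bytes = 4,801,773,436.928 bytes
1 kB = 1,000 bytes
4,801,773,436.928 / 1,000 = 4,801,773.437 kB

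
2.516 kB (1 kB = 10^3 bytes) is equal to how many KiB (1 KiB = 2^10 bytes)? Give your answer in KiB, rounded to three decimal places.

2.516 kB × 1,000 bytes/kB = 2,516 bytes
1 KiB = 1,024 bytes
2,516 / 1,024 = 2.457 KiB

2.457 KiB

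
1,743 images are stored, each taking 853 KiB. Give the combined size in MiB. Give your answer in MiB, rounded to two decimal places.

Total = 1,743 × 853 KiB = 1,486,779 KiB
= 1,486,779 × 1,024 bytes = 1,522,461,696 bytes
1 MiB = 1,048,576 bytes
1,522,461,696 / 1,048,576 = 1,451.93 MiB

1,451.93 MiB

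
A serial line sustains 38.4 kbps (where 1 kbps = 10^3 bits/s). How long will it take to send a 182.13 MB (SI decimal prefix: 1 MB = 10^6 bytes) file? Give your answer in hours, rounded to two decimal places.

182.13 MB = 182,130,000 bytes = 1,457,040,000 bits
38.4 kbps = 38,400 bits/s
time = 1,457,040,000 / 38,400 = 37,943.7500 s
37,943.7500 s / 3600 = 10.54 hours

10.54 hours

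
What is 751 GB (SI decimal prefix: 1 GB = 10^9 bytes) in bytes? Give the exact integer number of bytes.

751 × 1,000,000,000 = 751,000,000,000 bytes  (1 GB = 10^9 bytes)

751,000,000,000 bytes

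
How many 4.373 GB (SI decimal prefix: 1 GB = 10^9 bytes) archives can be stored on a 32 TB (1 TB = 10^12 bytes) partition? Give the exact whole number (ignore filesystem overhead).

Capacity: 32 TB = 32,000,000,000,000 bytes
Per item: 4.373 GB = 4,373,000,000 bytes
⌊32,000,000,000,000 / 4,373,000,000⌋ = 7,317

7,317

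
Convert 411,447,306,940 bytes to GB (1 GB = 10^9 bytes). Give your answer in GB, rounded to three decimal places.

411.447 GB

411,447,306,940 bytes given.
1 GB = 10^9 bytes = 1,000,000,000 bytes
411,447,306,940 / 1,000,000,000 = 411.447 GB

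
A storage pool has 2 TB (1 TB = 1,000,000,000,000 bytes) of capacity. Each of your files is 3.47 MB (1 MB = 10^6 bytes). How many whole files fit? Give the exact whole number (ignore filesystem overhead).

Capacity: 2 TB = 2,000,000,000,000 bytes
Per item: 3.47 MB = 3,470,000 bytes
⌊2,000,000,000,000 / 3,470,000⌋ = 576,368

576,368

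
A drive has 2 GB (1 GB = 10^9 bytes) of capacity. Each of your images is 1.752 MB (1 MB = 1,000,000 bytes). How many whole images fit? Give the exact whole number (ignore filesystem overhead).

Capacity: 2 GB = 2,000,000,000 bytes
Per item: 1.752 MB = 1,752,000 bytes
⌊2,000,000,000 / 1,752,000⌋ = 1,141

1,141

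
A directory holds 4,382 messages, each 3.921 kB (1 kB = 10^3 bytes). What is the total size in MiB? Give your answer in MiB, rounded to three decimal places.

Total = 4,382 × 3.921 kB = 17181.822 kB
= 17181.822 × 1,000 bytes = 17,181,822 bytes
1 MiB = 1,048,576 bytes
17,181,822 / 1,048,576 = 16.386 MiB

16.386 MiB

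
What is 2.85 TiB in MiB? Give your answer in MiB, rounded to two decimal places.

2.85 TiB × 1,099,511,627,776 bytes/TiB = 3,133,608,139,161.6 bytes
1 MiB = 2^20 bytes = 1,048,576 bytes
3,133,608,139,161.6 / 1,048,576 = 2,988,441.60 MiB

2,988,441.60 MiB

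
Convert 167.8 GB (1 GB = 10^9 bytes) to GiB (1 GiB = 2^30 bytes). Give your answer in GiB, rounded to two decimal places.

156.28 GiB

167.8 GB = 167.8 × 10^9 bytes = 167,800,000,000 bytes
1 GiB = 1,073,741,824 bytes
167,800,000,000 / 1,073,741,824 = 156.28 GiB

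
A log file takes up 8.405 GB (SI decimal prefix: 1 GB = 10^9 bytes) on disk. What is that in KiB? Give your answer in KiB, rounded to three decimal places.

8.405 GB × 1,000,000,000 bytes/GB = 8,405,000,000 bytes
1 KiB = 2^10 bytes = 1,024 bytes
8,405,000,000 / 1,024 = 8,208,007.813 KiB

8,208,007.813 KiB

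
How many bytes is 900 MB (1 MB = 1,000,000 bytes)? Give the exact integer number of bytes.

900 × 1,000,000 = 900,000,000 bytes  (1 MB = 10^6 bytes)

900,000,000 bytes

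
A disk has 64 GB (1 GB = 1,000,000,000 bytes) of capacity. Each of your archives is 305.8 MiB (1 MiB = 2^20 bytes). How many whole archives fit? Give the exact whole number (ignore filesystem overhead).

Capacity: 64 GB = 64,000,000,000 bytes
Per item: 305.8 MiB = 320,654,540.8 bytes
⌊64,000,000,000 / 320,654,540.8⌋ = 199

199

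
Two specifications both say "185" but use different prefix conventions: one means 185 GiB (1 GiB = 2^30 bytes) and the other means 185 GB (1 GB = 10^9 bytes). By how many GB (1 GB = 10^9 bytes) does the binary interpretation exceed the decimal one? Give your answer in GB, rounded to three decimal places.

185 GiB = 185 × 1,073,741,824 = 198,642,237,440 bytes
185 GB = 185 × 1,000,000,000 = 185,000,000,000 bytes
difference = 13,642,237,440 bytes
13,642,237,440 / 1,000,000,000 = 13.642 GB

13.642 GB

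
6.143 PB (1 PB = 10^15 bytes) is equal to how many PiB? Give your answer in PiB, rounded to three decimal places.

6.143 PB = 6.143 × 10^15 bytes = 6,143,000,000,000,000 bytes
1 PiB = 2^50 bytes = 1,125,899,906,842,624 bytes
6,143,000,000,000,000 / 1,125,899,906,842,624 = 5.456 PiB

5.456 PiB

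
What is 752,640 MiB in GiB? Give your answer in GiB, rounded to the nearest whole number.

735 GiB

752,640 MiB = 752,640 × 2^20 bytes = 789,200,240,640 bytes
1 GiB = 2^30 bytes = 1,073,741,824 bytes
789,200,240,640 / 1,073,741,824 = 735 GiB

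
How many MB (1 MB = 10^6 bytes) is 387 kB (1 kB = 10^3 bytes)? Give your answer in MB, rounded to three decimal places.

0.387 MB

387 kB = 387 × 10^3 bytes = 387,000 bytes
1 MB = 1,000,000 bytes
387,000 / 1,000,000 = 0.387 MB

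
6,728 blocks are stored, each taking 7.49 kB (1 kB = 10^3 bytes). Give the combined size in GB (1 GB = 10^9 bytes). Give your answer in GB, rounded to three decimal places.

0.050 GB

Total = 6,728 × 7.49 kB = 50392.72 kB
= 50392.72 × 1,000 bytes = 50,392,720 bytes
1 GB = 1,000,000,000 bytes
50,392,720 / 1,000,000,000 = 0.050 GB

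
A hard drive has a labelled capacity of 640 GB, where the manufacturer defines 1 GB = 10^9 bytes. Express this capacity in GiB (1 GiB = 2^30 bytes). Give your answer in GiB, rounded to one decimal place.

640 GB × 1,000,000,000 bytes/GB = 640,000,000,000 bytes
1 GiB = 2^30 bytes = 1,073,741,824 bytes
640,000,000,000 / 1,073,741,824 = 596.0 GiB

596.0 GiB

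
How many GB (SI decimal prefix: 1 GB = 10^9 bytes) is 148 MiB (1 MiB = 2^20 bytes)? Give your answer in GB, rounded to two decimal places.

148 MiB = 148 × 2^20 bytes = 155,189,248 bytes
1 GB = 10^9 bytes = 1,000,000,000 bytes
155,189,248 / 1,000,000,000 = 0.16 GB

0.16 GB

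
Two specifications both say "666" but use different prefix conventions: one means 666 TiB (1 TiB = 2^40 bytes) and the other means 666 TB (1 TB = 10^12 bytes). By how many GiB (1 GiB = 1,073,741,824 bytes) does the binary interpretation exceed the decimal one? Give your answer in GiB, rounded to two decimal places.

61,723.17 GiB

666 TiB = 666 × 1,099,511,627,776 = 732,274,744,098,816 bytes
666 TB = 666 × 1,000,000,000,000 = 666,000,000,000,000 bytes
difference = 66,274,744,098,816 bytes
66,274,744,098,816 / 1,073,741,824 = 61,723.17 GiB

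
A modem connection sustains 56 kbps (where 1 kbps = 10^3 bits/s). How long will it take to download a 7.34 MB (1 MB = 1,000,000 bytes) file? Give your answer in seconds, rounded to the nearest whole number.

7.34 MB = 7,340,000 bytes = 58,720,000 bits
56 kbps = 56,000 bits/s
time = 58,720,000 / 56,000 = 1,049 s

1,049 seconds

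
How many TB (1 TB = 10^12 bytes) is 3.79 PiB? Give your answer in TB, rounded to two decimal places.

4,267.16 TB

3.79 PiB = 3.79 × 2^50 bytes = 4,267,160,646,933,544.96 bytes
1 TB = 10^12 bytes = 1,000,000,000,000 bytes
4,267,160,646,933,544.96 / 1,000,000,000,000 = 4,267.16 TB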